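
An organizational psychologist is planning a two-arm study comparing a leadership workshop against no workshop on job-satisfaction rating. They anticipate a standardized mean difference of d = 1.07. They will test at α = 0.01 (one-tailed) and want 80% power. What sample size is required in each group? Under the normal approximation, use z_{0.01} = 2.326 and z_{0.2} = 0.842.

For two independent groups with equal n: n = 2·((z_{α} + z_β) / d)².
z_{α} + z_β = 2.326 + 0.842 = 3.168.
n = 2 × (3.168 / 1.07)² = 2 × 2.961² = 2 × 8.77 = 17.5.
Round up to the next whole participant.

n = 18 per group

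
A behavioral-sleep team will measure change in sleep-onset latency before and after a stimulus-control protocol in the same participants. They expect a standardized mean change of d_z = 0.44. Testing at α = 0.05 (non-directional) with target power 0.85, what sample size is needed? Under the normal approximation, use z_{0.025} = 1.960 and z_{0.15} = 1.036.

For a paired (one-sample on differences) test: n = ((z_{α/2} + z_β) / d)².
z_{α/2} + z_β = 1.960 + 1.036 = 2.996.
n = (2.996 / 0.44)² = 6.809² = 46.36.
Round up.

n = 47 pairs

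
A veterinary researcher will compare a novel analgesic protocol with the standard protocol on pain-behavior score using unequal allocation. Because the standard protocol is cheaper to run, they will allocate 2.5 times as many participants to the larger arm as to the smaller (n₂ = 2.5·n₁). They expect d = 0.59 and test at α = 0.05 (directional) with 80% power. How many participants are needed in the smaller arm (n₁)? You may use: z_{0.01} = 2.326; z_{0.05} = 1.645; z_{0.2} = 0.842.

With allocation ratio k = n₂/n₁ = 2.5, Var(x̄₁−x̄₂) = σ²(1/n₁ + 1/(k·n₁)) = σ²·(k+1)/(k·n₁).
So n₁ = (1 + 1/k)·((z_{α} + z_β)/d)² = 1.400 × (2.487/0.59)².
n₁ = 1.400 × 17.77 = 24.9.
Round up: n₁ = 25, giving n₂ = ⌈2.5 × 25⌉ = ⌈62.5⌉ = 63.

n₁ = 25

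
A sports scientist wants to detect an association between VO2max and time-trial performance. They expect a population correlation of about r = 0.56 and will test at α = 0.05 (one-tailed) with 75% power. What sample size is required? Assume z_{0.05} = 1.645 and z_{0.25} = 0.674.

n = 17

Fisher's z: C = ½·ln((1+r)/(1−r)) = ½·ln(3.5455) = 0.6328.
n = ((z_{α} + z_β)/C)² + 3.
(1.645 + 0.674) / 0.6328 = 2.319 / 0.6328 = 3.665.
n = 3.665² + 3 = 13.43 + 3 = 16.4.
Round up.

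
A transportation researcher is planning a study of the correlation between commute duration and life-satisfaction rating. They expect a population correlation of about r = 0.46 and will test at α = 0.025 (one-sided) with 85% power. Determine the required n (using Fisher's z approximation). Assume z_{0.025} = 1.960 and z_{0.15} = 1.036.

n = 40

Fisher's z: C = ½·ln((1+r)/(1−r)) = ½·ln(2.7037) = 0.4973.
n = ((z_{α} + z_β)/C)² + 3.
(1.960 + 1.036) / 0.4973 = 2.996 / 0.4973 = 6.025.
n = 6.025² + 3 = 36.29 + 3 = 39.3.
Round up.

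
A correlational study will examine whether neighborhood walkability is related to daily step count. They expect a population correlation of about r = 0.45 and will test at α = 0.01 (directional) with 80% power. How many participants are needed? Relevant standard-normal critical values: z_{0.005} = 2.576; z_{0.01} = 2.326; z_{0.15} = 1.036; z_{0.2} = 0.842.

Fisher's z: C = ½·ln((1+r)/(1−r)) = ½·ln(2.6364) = 0.4847.
n = ((z_{α} + z_β)/C)² + 3.
(2.326 + 0.842) / 0.4847 = 3.168 / 0.4847 = 6.536.
n = 6.536² + 3 = 42.72 + 3 = 45.7.
Round up.

n = 46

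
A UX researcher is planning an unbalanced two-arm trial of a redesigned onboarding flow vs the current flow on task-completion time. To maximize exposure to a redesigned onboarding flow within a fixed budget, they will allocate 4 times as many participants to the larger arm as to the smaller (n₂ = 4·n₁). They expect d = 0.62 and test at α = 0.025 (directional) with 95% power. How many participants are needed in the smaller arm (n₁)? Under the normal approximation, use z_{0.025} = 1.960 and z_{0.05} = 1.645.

n₁ = 43

With allocation ratio k = n₂/n₁ = 4, Var(x̄₁−x̄₂) = σ²(1/n₁ + 1/(k·n₁)) = σ²·(k+1)/(k·n₁).
So n₁ = (1 + 1/k)·((z_{α} + z_β)/d)² = 1.250 × (3.605/0.62)².
n₁ = 1.250 × 33.81 = 42.3.
Round up: n₁ = 43, giving n₂ = 4 × 43 = 172.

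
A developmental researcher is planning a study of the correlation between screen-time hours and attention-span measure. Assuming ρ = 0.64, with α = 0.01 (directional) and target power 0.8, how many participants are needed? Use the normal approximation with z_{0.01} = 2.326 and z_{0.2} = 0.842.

n = 21

Fisher's z: C = ½·ln((1+r)/(1−r)) = ½·ln(4.5556) = 0.7582.
n = ((z_{α} + z_β)/C)² + 3.
(2.326 + 0.842) / 0.7582 = 3.168 / 0.7582 = 4.178.
n = 4.178² + 3 = 17.46 + 3 = 20.5.
Round up.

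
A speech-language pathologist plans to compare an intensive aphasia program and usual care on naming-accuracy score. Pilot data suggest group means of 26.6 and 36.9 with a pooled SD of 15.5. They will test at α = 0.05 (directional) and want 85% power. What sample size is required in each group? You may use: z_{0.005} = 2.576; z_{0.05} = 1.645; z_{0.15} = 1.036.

Cohen's d = |M₁ − M₂| / SD_pooled = |26.6 − 36.9| / 15.5 = 10.3 / 15.5 = 0.665.
For two independent groups with equal n: n = 2·((z_{α} + z_β) / d)².
z_{α} + z_β = 1.645 + 1.036 = 2.681.
n = 2 × (2.681 / 0.665)² = 2 × 4.032² = 2 × 16.25 = 32.5.
Round up to the next whole participant.

n = 33 per group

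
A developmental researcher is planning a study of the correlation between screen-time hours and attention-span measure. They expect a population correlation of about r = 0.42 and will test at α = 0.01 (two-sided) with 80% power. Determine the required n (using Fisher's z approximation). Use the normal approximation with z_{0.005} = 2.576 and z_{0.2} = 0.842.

Fisher's z: C = ½·ln((1+r)/(1−r)) = ½·ln(2.4483) = 0.4477.
n = ((z_{α/2} + z_β)/C)² + 3.
(2.576 + 0.842) / 0.4477 = 3.418 / 0.4477 = 7.635.
n = 7.635² + 3 = 58.29 + 3 = 61.3.
Round up.

n = 62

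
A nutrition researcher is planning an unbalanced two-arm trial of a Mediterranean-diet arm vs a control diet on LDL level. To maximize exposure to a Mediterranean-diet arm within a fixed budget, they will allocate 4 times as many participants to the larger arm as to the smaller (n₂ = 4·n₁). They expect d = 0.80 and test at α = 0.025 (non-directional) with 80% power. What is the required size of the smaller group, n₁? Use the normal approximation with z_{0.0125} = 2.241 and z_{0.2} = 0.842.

With allocation ratio k = n₂/n₁ = 4, Var(x̄₁−x̄₂) = σ²(1/n₁ + 1/(k·n₁)) = σ²·(k+1)/(k·n₁).
So n₁ = (1 + 1/k)·((z_{α/2} + z_β)/d)² = 1.250 × (3.083/0.80)².
n₁ = 1.250 × 14.85 = 18.6.
Round up: n₁ = 19, giving n₂ = 4 × 19 = 76.

n₁ = 19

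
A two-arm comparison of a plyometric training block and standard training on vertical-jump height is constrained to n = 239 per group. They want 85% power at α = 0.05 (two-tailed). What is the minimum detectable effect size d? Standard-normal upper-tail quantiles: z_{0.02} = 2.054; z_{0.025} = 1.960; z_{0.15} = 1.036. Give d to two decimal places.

For two independent groups of n = 239 each: d_min = (z_{α/2} + z_β)·√(2/n).
z-sum = 1.960 + 1.036 = 2.996.
d_min = 2.996 × √(2/239) = 2.996 × 0.0915 = 0.274.

d_min ≈ 0.27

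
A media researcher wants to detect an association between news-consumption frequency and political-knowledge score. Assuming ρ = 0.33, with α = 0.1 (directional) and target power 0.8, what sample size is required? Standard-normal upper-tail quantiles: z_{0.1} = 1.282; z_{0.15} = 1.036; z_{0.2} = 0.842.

Fisher's z: C = ½·ln((1+r)/(1−r)) = ½·ln(1.9851) = 0.3428.
n = ((z_{α} + z_β)/C)² + 3.
(1.282 + 0.842) / 0.3428 = 2.124 / 0.3428 = 6.196.
n = 6.196² + 3 = 38.39 + 3 = 41.4.
Round up.

n = 42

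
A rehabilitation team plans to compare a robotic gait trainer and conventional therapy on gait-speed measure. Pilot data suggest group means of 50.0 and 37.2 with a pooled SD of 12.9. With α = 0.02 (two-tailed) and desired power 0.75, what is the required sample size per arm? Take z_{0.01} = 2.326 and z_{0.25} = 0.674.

n = 19 per group

Cohen's d = |M₁ − M₂| / SD_pooled = |50.0 − 37.2| / 12.9 = 12.8 / 12.9 = 0.992.
For two independent groups with equal n: n = 2·((z_{α/2} + z_β) / d)².
z_{α/2} + z_β = 2.326 + 0.674 = 3.000.
n = 2 × (3.000 / 0.992)² = 2 × 3.024² = 2 × 9.15 = 18.3.
Round up to the next whole participant.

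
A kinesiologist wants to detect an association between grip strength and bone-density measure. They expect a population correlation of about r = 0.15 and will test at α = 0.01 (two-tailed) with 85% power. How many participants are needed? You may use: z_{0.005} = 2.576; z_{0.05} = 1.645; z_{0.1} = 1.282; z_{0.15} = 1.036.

Fisher's z: C = ½·ln((1+r)/(1−r)) = ½·ln(1.3529) = 0.1511.
n = ((z_{α/2} + z_β)/C)² + 3.
(2.576 + 1.036) / 0.1511 = 3.612 / 0.1511 = 23.905.
n = 23.905² + 3 = 571.43 + 3 = 574.4.
Round up.

n = 575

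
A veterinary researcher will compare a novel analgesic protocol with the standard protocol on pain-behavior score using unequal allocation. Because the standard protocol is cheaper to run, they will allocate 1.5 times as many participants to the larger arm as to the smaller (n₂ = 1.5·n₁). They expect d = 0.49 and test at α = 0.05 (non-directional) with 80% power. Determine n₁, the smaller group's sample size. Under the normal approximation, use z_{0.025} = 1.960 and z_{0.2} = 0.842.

n₁ = 55

With allocation ratio k = n₂/n₁ = 1.5, Var(x̄₁−x̄₂) = σ²(1/n₁ + 1/(k·n₁)) = σ²·(k+1)/(k·n₁).
So n₁ = (1 + 1/k)·((z_{α/2} + z_β)/d)² = 1.667 × (2.802/0.49)².
n₁ = 1.667 × 32.70 = 54.5.
Round up: n₁ = 55, giving n₂ = ⌈1.5 × 55⌉ = ⌈82.5⌉ = 83.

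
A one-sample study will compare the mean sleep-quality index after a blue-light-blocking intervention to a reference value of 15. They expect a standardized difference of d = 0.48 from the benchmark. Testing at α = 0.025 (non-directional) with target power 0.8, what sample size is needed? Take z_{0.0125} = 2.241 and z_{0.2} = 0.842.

For a one-sample test: n = ((z_{α/2} + z_β) / d)².
z_{α/2} + z_β = 2.241 + 0.842 = 3.083.
n = (3.083 / 0.48)² = 6.423² = 41.25.
Round up.

n = 42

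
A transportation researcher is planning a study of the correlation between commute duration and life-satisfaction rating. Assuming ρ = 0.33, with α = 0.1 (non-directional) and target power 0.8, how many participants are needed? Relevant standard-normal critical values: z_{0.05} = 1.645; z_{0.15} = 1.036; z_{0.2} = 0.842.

n = 56

Fisher's z: C = ½·ln((1+r)/(1−r)) = ½·ln(1.9851) = 0.3428.
n = ((z_{α/2} + z_β)/C)² + 3.
(1.645 + 0.842) / 0.3428 = 2.487 / 0.3428 = 7.255.
n = 7.255² + 3 = 52.63 + 3 = 55.6.
Round up.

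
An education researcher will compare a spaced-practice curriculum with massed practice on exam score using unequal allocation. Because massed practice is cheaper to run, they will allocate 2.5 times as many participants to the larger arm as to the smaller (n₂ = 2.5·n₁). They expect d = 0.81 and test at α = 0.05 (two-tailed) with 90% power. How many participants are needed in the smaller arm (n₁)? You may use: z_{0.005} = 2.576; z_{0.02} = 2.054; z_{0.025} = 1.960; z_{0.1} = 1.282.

n₁ = 23

With allocation ratio k = n₂/n₁ = 2.5, Var(x̄₁−x̄₂) = σ²(1/n₁ + 1/(k·n₁)) = σ²·(k+1)/(k·n₁).
So n₁ = (1 + 1/k)·((z_{α/2} + z_β)/d)² = 1.400 × (3.242/0.81)².
n₁ = 1.400 × 16.02 = 22.4.
Round up: n₁ = 23, giving n₂ = ⌈2.5 × 23⌉ = ⌈57.5⌉ = 58.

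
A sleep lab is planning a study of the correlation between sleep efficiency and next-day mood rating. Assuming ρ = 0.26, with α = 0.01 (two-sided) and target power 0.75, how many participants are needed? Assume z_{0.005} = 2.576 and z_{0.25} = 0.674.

Fisher's z: C = ½·ln((1+r)/(1−r)) = ½·ln(1.7027) = 0.2661.
n = ((z_{α/2} + z_β)/C)² + 3.
(2.576 + 0.674) / 0.2661 = 3.250 / 0.2661 = 12.213.
n = 12.213² + 3 = 149.17 + 3 = 152.2.
Round up.

n = 153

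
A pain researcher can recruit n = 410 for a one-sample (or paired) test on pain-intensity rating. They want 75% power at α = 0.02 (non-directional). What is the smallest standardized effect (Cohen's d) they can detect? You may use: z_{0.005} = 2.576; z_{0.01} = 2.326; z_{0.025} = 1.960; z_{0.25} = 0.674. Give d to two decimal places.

d_min ≈ 0.15

For a single sample (or paired design) of n = 410: d_min = (z_{α/2} + z_β)/√n.
z-sum = 2.326 + 0.674 = 3.000.
d_min = 3.000 / √410 = 3.000 / 20.248 = 0.148.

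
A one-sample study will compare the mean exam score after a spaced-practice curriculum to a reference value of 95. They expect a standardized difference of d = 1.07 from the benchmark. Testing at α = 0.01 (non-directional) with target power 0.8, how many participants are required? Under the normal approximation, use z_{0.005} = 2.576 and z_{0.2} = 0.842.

For a one-sample test: n = ((z_{α/2} + z_β) / d)².
z_{α/2} + z_β = 2.576 + 0.842 = 3.418.
n = (3.418 / 1.07)² = 3.194² = 10.20.
Round up.

n = 11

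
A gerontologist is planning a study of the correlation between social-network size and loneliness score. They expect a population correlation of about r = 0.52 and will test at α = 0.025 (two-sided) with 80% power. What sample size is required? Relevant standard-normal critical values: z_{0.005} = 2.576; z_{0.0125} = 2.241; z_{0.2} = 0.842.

Fisher's z: C = ½·ln((1+r)/(1−r)) = ½·ln(3.1667) = 0.5763.
n = ((z_{α/2} + z_β)/C)² + 3.
(2.241 + 0.842) / 0.5763 = 3.083 / 0.5763 = 5.350.
n = 5.350² + 3 = 28.62 + 3 = 31.6.
Round up.

n = 32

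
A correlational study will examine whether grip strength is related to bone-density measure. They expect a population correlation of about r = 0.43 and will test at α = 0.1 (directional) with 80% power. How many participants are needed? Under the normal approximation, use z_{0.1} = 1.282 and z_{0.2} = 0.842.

n = 25

Fisher's z: C = ½·ln((1+r)/(1−r)) = ½·ln(2.5088) = 0.4599.
n = ((z_{α} + z_β)/C)² + 3.
(1.282 + 0.842) / 0.4599 = 2.124 / 0.4599 = 4.618.
n = 4.618² + 3 = 21.33 + 3 = 24.3.
Round up.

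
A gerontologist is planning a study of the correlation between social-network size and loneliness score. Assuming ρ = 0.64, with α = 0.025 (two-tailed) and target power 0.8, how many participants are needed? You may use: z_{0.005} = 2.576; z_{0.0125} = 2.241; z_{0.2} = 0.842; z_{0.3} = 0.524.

n = 20

Fisher's z: C = ½·ln((1+r)/(1−r)) = ½·ln(4.5556) = 0.7582.
n = ((z_{α/2} + z_β)/C)² + 3.
(2.241 + 0.842) / 0.7582 = 3.083 / 0.7582 = 4.066.
n = 4.066² + 3 = 16.53 + 3 = 19.5.
Round up.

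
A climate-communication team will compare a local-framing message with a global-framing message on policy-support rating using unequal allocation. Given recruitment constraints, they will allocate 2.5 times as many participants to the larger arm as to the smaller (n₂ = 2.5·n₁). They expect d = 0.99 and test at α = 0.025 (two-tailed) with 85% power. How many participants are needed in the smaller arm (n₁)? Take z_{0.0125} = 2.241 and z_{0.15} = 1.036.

With allocation ratio k = n₂/n₁ = 2.5, Var(x̄₁−x̄₂) = σ²(1/n₁ + 1/(k·n₁)) = σ²·(k+1)/(k·n₁).
So n₁ = (1 + 1/k)·((z_{α/2} + z_β)/d)² = 1.400 × (3.277/0.99)².
n₁ = 1.400 × 10.96 = 15.3.
Round up: n₁ = 16, giving n₂ = 2.5 × 16 = 40.

n₁ = 16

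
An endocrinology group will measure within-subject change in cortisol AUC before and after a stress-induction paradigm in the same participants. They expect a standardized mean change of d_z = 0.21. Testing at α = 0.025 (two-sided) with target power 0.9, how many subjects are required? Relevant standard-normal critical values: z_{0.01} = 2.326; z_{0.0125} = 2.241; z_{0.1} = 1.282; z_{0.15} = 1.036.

For a paired (one-sample on differences) test: n = ((z_{α/2} + z_β) / d)².
z_{α/2} + z_β = 2.241 + 1.282 = 3.523.
n = (3.523 / 0.21)² = 16.776² = 281.44.
Round up.

n = 282 pairs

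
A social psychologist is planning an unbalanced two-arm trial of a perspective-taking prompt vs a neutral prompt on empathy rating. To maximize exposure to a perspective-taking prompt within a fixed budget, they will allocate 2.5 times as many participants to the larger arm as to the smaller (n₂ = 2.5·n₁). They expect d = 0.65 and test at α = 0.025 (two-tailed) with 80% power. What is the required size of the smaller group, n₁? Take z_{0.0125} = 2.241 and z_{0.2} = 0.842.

n₁ = 32

With allocation ratio k = n₂/n₁ = 2.5, Var(x̄₁−x̄₂) = σ²(1/n₁ + 1/(k·n₁)) = σ²·(k+1)/(k·n₁).
So n₁ = (1 + 1/k)·((z_{α/2} + z_β)/d)² = 1.400 × (3.083/0.65)².
n₁ = 1.400 × 22.50 = 31.5.
Round up: n₁ = 32, giving n₂ = 2.5 × 32 = 80.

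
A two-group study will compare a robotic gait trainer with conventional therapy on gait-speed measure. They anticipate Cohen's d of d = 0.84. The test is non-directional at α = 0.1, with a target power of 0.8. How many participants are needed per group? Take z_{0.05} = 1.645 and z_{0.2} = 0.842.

n = 18 per group

For two independent groups with equal n: n = 2·((z_{α/2} + z_β) / d)².
z_{α/2} + z_β = 1.645 + 0.842 = 2.487.
n = 2 × (2.487 / 0.84)² = 2 × 2.961² = 2 × 8.77 = 17.5.
Round up to the next whole participant.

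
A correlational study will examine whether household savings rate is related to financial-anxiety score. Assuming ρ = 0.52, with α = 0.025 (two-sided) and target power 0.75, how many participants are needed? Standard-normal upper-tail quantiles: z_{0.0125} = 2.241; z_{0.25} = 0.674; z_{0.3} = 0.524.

Fisher's z: C = ½·ln((1+r)/(1−r)) = ½·ln(3.1667) = 0.5763.
n = ((z_{α/2} + z_β)/C)² + 3.
(2.241 + 0.674) / 0.5763 = 2.915 / 0.5763 = 5.058.
n = 5.058² + 3 = 25.58 + 3 = 28.6.
Round up.

n = 29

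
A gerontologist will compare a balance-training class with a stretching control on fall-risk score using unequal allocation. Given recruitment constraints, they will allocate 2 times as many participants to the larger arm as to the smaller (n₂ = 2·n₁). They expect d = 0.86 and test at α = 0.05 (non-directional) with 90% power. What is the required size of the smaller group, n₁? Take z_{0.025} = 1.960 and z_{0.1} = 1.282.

n₁ = 22

With allocation ratio k = n₂/n₁ = 2, Var(x̄₁−x̄₂) = σ²(1/n₁ + 1/(k·n₁)) = σ²·(k+1)/(k·n₁).
So n₁ = (1 + 1/k)·((z_{α/2} + z_β)/d)² = 1.500 × (3.242/0.86)².
n₁ = 1.500 × 14.21 = 21.3.
Round up: n₁ = 22, giving n₂ = 2 × 22 = 44.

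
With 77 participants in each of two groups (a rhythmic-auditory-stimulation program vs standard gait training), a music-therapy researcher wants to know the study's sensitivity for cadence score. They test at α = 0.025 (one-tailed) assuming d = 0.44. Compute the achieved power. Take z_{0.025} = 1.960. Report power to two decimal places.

power ≈ 0.78

For two equal groups, power = Φ(d·√(n/2) − z_{α}).
d·√(n/2) = 0.44 × √(77/2) = 0.44 × 6.205 = 2.730.
z_β = 2.730 − 1.960 = 0.770.
Power = Φ(0.770) = 0.779.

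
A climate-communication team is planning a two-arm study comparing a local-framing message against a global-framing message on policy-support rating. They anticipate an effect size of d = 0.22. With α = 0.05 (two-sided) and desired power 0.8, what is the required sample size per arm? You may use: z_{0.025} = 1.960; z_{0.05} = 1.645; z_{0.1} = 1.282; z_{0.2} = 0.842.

For two independent groups with equal n: n = 2·((z_{α/2} + z_β) / d)².
z_{α/2} + z_β = 1.960 + 0.842 = 2.802.
n = 2 × (2.802 / 0.22)² = 2 × 12.736² = 2 × 162.21 = 324.4.
Round up to the next whole participant.

n = 325 per group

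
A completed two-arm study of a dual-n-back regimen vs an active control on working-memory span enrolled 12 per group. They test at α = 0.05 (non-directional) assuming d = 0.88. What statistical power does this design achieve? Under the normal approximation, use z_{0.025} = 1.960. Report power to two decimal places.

power ≈ 0.58

For two equal groups, power = Φ(d·√(n/2) − z_{α/2}).
d·√(n/2) = 0.88 × √(12/2) = 0.88 × 2.449 = 2.156.
z_β = 2.156 − 1.960 = 0.196.
Power = Φ(0.196) = 0.578.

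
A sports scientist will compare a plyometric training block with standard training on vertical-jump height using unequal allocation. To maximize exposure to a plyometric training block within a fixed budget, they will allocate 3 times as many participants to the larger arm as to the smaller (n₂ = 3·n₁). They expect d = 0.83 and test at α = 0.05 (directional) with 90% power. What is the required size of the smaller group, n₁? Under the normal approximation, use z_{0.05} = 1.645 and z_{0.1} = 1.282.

With allocation ratio k = n₂/n₁ = 3, Var(x̄₁−x̄₂) = σ²(1/n₁ + 1/(k·n₁)) = σ²·(k+1)/(k·n₁).
So n₁ = (1 + 1/k)·((z_{α} + z_β)/d)² = 1.333 × (2.927/0.83)².
n₁ = 1.333 × 12.44 = 16.6.
Round up: n₁ = 17, giving n₂ = 3 × 17 = 51.

n₁ = 17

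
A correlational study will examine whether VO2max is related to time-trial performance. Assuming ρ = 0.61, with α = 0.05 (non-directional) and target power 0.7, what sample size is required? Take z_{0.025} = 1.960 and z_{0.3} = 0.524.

Fisher's z: C = ½·ln((1+r)/(1−r)) = ½·ln(4.1282) = 0.7089.
n = ((z_{α/2} + z_β)/C)² + 3.
(1.960 + 0.524) / 0.7089 = 2.484 / 0.7089 = 3.504.
n = 3.504² + 3 = 12.28 + 3 = 15.3.
Round up.

n = 16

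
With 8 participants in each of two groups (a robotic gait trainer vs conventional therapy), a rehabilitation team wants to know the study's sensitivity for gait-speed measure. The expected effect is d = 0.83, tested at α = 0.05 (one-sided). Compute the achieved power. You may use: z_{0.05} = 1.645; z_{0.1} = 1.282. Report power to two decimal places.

For two equal groups, power = Φ(d·√(n/2) − z_{α}).
d·√(n/2) = 0.83 × √(8/2) = 0.83 × 2.000 = 1.660.
z_β = 1.660 − 1.645 = 0.015.
Power = Φ(0.015) = 0.506.

power ≈ 0.51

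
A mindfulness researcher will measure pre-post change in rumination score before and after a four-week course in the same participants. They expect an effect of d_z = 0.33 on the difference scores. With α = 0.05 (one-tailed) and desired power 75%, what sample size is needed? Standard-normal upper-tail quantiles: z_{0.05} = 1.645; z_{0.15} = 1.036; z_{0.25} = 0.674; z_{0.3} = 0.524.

n = 50 pairs

For a paired (one-sample on differences) test: n = ((z_{α} + z_β) / d)².
z_{α} + z_β = 1.645 + 0.674 = 2.319.
n = (2.319 / 0.33)² = 7.027² = 49.38.
Round up.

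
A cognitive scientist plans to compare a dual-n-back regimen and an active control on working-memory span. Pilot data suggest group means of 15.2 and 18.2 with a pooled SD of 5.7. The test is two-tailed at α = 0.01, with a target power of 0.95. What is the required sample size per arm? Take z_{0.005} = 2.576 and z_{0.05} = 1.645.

Cohen's d = |M₁ − M₂| / SD_pooled = |15.2 − 18.2| / 5.7 = 3.0 / 5.7 = 0.526.
For two independent groups with equal n: n = 2·((z_{α/2} + z_β) / d)².
z_{α/2} + z_β = 2.576 + 1.645 = 4.221.
n = 2 × (4.221 / 0.526)² = 2 × 8.025² = 2 × 64.40 = 128.8.
Round up to the next whole participant.

n = 129 per group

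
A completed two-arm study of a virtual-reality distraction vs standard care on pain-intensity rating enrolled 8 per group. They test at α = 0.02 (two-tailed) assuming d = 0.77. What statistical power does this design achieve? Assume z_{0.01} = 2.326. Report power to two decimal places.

For two equal groups, power = Φ(d·√(n/2) − z_{α/2}).
d·√(n/2) = 0.77 × √(8/2) = 0.77 × 2.000 = 1.540.
z_β = 1.540 − 2.326 = -0.786.
Power = Φ(-0.786) = 0.216.

power ≈ 0.22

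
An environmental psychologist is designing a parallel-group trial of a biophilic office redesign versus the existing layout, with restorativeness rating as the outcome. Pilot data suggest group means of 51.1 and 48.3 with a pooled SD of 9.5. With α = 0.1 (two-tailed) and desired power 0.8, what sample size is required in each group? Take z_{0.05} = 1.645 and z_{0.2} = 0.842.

n = 143 per group

Cohen's d = |M₁ − M₂| / SD_pooled = |51.1 − 48.3| / 9.5 = 2.8 / 9.5 = 0.295.
For two independent groups with equal n: n = 2·((z_{α/2} + z_β) / d)².
z_{α/2} + z_β = 1.645 + 0.842 = 2.487.
n = 2 × (2.487 / 0.295)² = 2 × 8.431² = 2 × 71.07 = 142.1.
Round up to the next whole participant.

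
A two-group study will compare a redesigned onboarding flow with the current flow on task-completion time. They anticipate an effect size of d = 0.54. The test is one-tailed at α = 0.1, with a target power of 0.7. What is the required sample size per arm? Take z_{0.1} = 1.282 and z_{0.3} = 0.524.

n = 23 per group

For two independent groups with equal n: n = 2·((z_{α} + z_β) / d)².
z_{α} + z_β = 1.282 + 0.524 = 1.806.
n = 2 × (1.806 / 0.54)² = 2 × 3.344² = 2 × 11.19 = 22.4.
Round up to the next whole participant.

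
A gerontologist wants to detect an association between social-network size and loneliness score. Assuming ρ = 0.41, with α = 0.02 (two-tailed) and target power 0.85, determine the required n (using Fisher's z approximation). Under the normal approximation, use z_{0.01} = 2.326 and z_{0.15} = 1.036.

n = 63

Fisher's z: C = ½·ln((1+r)/(1−r)) = ½·ln(2.3898) = 0.4356.
n = ((z_{α/2} + z_β)/C)² + 3.
(2.326 + 1.036) / 0.4356 = 3.362 / 0.4356 = 7.718.
n = 7.718² + 3 = 59.57 + 3 = 62.6.
Round up.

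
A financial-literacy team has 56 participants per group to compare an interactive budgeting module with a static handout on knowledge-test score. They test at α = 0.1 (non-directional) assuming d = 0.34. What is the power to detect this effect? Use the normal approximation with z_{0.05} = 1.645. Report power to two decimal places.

power ≈ 0.56

For two equal groups, power = Φ(d·√(n/2) − z_{α/2}).
d·√(n/2) = 0.34 × √(56/2) = 0.34 × 5.292 = 1.799.
z_β = 1.799 − 1.645 = 0.154.
Power = Φ(0.154) = 0.561.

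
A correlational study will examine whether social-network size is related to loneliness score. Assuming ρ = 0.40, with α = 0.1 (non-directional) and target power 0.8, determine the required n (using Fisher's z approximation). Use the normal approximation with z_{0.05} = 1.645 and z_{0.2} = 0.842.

Fisher's z: C = ½·ln((1+r)/(1−r)) = ½·ln(2.3333) = 0.4236.
n = ((z_{α/2} + z_β)/C)² + 3.
(1.645 + 0.842) / 0.4236 = 2.487 / 0.4236 = 5.871.
n = 5.871² + 3 = 34.47 + 3 = 37.5.
Round up.

n = 38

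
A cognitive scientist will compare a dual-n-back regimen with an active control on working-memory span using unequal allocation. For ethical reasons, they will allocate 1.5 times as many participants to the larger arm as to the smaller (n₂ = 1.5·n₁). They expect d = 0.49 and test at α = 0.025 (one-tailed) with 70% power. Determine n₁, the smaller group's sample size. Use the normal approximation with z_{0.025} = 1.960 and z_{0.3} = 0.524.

n₁ = 43

With allocation ratio k = n₂/n₁ = 1.5, Var(x̄₁−x̄₂) = σ²(1/n₁ + 1/(k·n₁)) = σ²·(k+1)/(k·n₁).
So n₁ = (1 + 1/k)·((z_{α} + z_β)/d)² = 1.667 × (2.484/0.49)².
n₁ = 1.667 × 25.70 = 42.8.
Round up: n₁ = 43, giving n₂ = ⌈1.5 × 43⌉ = ⌈64.5⌉ = 65.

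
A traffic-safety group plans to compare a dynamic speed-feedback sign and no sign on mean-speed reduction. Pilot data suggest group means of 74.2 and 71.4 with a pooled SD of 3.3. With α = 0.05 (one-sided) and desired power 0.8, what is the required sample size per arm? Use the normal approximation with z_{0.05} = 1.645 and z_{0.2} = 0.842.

Cohen's d = |M₁ − M₂| / SD_pooled = |74.2 − 71.4| / 3.3 = 2.8 / 3.3 = 0.848.
For two independent groups with equal n: n = 2·((z_{α} + z_β) / d)².
z_{α} + z_β = 1.645 + 0.842 = 2.487.
n = 2 × (2.487 / 0.848)² = 2 × 2.933² = 2 × 8.60 = 17.2.
Round up to the next whole participant.

n = 18 per group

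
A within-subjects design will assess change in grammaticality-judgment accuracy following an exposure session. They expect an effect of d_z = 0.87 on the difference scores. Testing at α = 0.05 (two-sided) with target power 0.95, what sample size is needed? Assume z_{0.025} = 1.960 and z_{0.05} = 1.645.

For a paired (one-sample on differences) test: n = ((z_{α/2} + z_β) / d)².
z_{α/2} + z_β = 1.960 + 1.645 = 3.605.
n = (3.605 / 0.87)² = 4.144² = 17.17.
Round up.

n = 18 pairs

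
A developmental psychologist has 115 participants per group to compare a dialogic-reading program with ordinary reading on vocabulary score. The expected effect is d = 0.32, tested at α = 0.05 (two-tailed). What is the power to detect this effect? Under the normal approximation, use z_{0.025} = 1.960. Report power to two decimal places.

For two equal groups, power = Φ(d·√(n/2) − z_{α/2}).
d·√(n/2) = 0.32 × √(115/2) = 0.32 × 7.583 = 2.427.
z_β = 2.427 − 1.960 = 0.467.
Power = Φ(0.467) = 0.680.

power ≈ 0.68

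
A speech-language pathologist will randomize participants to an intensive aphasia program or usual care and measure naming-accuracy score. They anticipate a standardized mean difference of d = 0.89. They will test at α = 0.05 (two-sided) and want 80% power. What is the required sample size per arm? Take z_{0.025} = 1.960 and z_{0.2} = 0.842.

For two independent groups with equal n: n = 2·((z_{α/2} + z_β) / d)².
z_{α/2} + z_β = 1.960 + 0.842 = 2.802.
n = 2 × (2.802 / 0.89)² = 2 × 3.148² = 2 × 9.91 = 19.8.
Round up to the next whole participant.

n = 20 per group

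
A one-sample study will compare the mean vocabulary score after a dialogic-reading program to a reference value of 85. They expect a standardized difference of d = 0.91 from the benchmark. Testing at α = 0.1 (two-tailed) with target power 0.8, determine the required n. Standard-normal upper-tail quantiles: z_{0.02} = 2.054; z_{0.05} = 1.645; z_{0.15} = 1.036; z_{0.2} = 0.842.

n = 8

For a one-sample test: n = ((z_{α/2} + z_β) / d)².
z_{α/2} + z_β = 1.645 + 0.842 = 2.487.
n = (2.487 / 0.91)² = 2.733² = 7.47.
Round up.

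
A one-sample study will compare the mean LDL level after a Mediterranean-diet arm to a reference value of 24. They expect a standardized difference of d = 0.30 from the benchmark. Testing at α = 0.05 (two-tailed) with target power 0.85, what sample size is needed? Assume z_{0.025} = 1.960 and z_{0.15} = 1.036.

For a one-sample test: n = ((z_{α/2} + z_β) / d)².
z_{α/2} + z_β = 1.960 + 1.036 = 2.996.
n = (2.996 / 0.30)² = 9.987² = 99.73.
Round up.

n = 100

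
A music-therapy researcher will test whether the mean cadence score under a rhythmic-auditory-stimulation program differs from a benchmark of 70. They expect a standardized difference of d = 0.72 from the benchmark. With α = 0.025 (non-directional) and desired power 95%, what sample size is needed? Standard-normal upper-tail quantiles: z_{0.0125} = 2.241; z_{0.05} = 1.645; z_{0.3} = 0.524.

n = 30

For a one-sample test: n = ((z_{α/2} + z_β) / d)².
z_{α/2} + z_β = 2.241 + 1.645 = 3.886.
n = (3.886 / 0.72)² = 5.397² = 29.13.
Round up.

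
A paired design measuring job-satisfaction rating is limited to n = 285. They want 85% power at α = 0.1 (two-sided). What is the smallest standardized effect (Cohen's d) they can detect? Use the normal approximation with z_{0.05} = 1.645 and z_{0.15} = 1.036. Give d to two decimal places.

d_min ≈ 0.16

For a single sample (or paired design) of n = 285: d_min = (z_{α/2} + z_β)/√n.
z-sum = 1.645 + 1.036 = 2.681.
d_min = 2.681 / √285 = 2.681 / 16.882 = 0.159.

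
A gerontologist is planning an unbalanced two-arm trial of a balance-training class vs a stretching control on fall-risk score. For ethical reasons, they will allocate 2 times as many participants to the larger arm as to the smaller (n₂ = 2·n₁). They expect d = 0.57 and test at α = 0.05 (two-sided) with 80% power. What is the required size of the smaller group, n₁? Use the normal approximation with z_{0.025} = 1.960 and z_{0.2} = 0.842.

n₁ = 37

With allocation ratio k = n₂/n₁ = 2, Var(x̄₁−x̄₂) = σ²(1/n₁ + 1/(k·n₁)) = σ²·(k+1)/(k·n₁).
So n₁ = (1 + 1/k)·((z_{α/2} + z_β)/d)² = 1.500 × (2.802/0.57)².
n₁ = 1.500 × 24.16 = 36.2.
Round up: n₁ = 37, giving n₂ = 2 × 37 = 74.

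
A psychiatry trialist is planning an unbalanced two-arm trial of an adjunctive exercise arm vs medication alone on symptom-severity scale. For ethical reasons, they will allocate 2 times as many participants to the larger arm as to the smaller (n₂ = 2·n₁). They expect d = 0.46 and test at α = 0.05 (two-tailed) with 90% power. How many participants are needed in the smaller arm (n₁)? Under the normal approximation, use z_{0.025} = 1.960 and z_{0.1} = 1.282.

With allocation ratio k = n₂/n₁ = 2, Var(x̄₁−x̄₂) = σ²(1/n₁ + 1/(k·n₁)) = σ²·(k+1)/(k·n₁).
So n₁ = (1 + 1/k)·((z_{α/2} + z_β)/d)² = 1.500 × (3.242/0.46)².
n₁ = 1.500 × 49.67 = 74.5.
Round up: n₁ = 75, giving n₂ = 2 × 75 = 150.

n₁ = 75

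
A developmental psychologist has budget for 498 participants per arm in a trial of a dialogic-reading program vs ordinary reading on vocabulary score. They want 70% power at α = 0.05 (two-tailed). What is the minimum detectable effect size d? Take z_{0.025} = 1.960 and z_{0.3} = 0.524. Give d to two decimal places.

d_min ≈ 0.16

For two independent groups of n = 498 each: d_min = (z_{α/2} + z_β)·√(2/n).
z-sum = 1.960 + 0.524 = 2.484.
d_min = 2.484 × √(2/498) = 2.484 × 0.0634 = 0.157.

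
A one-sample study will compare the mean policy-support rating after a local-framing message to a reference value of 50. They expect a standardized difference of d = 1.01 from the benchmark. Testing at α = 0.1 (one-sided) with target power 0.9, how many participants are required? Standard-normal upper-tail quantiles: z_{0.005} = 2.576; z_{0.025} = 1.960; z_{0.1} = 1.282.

For a one-sample test: n = ((z_{α} + z_β) / d)².
z_{α} + z_β = 1.282 + 1.282 = 2.564.
n = (2.564 / 1.01)² = 2.539² = 6.44.
Round up.

n = 7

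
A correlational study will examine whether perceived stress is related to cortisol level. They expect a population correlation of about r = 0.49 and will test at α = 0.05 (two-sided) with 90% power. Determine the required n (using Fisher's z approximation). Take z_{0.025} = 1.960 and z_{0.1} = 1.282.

Fisher's z: C = ½·ln((1+r)/(1−r)) = ½·ln(2.9216) = 0.5361.
n = ((z_{α/2} + z_β)/C)² + 3.
(1.960 + 1.282) / 0.5361 = 3.242 / 0.5361 = 6.047.
n = 6.047² + 3 = 36.57 + 3 = 39.6.
Round up.

n = 40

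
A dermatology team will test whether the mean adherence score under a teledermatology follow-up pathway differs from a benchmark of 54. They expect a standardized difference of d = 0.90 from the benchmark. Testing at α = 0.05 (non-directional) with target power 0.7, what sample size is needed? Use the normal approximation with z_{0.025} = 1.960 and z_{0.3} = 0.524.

n = 8

For a one-sample test: n = ((z_{α/2} + z_β) / d)².
z_{α/2} + z_β = 1.960 + 0.524 = 2.484.
n = (2.484 / 0.90)² = 2.760² = 7.62.
Round up.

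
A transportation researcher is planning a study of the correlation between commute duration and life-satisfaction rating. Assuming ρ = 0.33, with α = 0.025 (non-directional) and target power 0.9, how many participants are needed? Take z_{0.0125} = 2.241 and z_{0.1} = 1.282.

Fisher's z: C = ½·ln((1+r)/(1−r)) = ½·ln(1.9851) = 0.3428.
n = ((z_{α/2} + z_β)/C)² + 3.
(2.241 + 1.282) / 0.3428 = 3.523 / 0.3428 = 10.277.
n = 10.277² + 3 = 105.62 + 3 = 108.6.
Round up.

n = 109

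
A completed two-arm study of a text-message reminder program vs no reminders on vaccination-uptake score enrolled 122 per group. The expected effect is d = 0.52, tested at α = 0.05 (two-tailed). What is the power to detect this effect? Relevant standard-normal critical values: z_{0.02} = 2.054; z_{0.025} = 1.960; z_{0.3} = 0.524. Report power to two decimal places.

For two equal groups, power = Φ(d·√(n/2) − z_{α/2}).
d·√(n/2) = 0.52 × √(122/2) = 0.52 × 7.810 = 4.061.
z_β = 4.061 − 1.960 = 2.101.
Power = Φ(2.101) = 0.982.

power ≈ 0.98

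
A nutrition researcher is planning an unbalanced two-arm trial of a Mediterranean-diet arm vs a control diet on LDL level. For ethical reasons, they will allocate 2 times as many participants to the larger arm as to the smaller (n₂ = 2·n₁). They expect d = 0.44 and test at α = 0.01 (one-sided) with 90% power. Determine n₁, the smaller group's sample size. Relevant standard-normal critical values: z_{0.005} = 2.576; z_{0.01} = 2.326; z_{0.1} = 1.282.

n₁ = 101

With allocation ratio k = n₂/n₁ = 2, Var(x̄₁−x̄₂) = σ²(1/n₁ + 1/(k·n₁)) = σ²·(k+1)/(k·n₁).
So n₁ = (1 + 1/k)·((z_{α} + z_β)/d)² = 1.500 × (3.608/0.44)².
n₁ = 1.500 × 67.24 = 100.9.
Round up: n₁ = 101, giving n₂ = 2 × 101 = 202.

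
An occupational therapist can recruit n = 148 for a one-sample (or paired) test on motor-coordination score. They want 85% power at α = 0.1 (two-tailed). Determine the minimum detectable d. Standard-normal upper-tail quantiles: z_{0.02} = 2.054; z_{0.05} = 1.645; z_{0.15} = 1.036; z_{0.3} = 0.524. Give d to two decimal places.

d_min ≈ 0.22

For a single sample (or paired design) of n = 148: d_min = (z_{α/2} + z_β)/√n.
z-sum = 1.645 + 1.036 = 2.681.
d_min = 2.681 / √148 = 2.681 / 12.166 = 0.220.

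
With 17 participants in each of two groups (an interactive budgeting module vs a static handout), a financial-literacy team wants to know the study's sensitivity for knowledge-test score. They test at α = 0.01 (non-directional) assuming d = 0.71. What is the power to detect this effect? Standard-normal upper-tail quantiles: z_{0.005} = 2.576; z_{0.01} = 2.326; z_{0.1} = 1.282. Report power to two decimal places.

power ≈ 0.31

For two equal groups, power = Φ(d·√(n/2) − z_{α/2}).
d·√(n/2) = 0.71 × √(17/2) = 0.71 × 2.915 = 2.070.
z_β = 2.070 − 2.576 = -0.506.
Power = Φ(-0.506) = 0.306.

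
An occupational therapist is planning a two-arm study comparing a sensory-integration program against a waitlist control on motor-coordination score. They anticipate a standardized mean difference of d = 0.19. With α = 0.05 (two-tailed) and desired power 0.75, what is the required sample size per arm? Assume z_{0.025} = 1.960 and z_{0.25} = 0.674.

For two independent groups with equal n: n = 2·((z_{α/2} + z_β) / d)².
z_{α/2} + z_β = 1.960 + 0.674 = 2.634.
n = 2 × (2.634 / 0.19)² = 2 × 13.863² = 2 × 192.19 = 384.4.
Round up to the next whole participant.

n = 385 per group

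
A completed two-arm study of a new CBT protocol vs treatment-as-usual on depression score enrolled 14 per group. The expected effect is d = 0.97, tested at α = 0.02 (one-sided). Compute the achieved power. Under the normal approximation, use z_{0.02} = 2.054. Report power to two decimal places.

power ≈ 0.70

For two equal groups, power = Φ(d·√(n/2) − z_{α}).
d·√(n/2) = 0.97 × √(14/2) = 0.97 × 2.646 = 2.566.
z_β = 2.566 − 2.054 = 0.512.
Power = Φ(0.512) = 0.696.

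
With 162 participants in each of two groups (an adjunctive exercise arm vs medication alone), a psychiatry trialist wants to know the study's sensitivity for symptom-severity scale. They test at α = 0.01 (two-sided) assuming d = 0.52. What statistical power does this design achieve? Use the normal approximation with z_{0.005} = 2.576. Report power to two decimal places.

For two equal groups, power = Φ(d·√(n/2) − z_{α/2}).
d·√(n/2) = 0.52 × √(162/2) = 0.52 × 9.000 = 4.680.
z_β = 4.680 − 2.576 = 2.104.
Power = Φ(2.104) = 0.982.

power ≈ 0.98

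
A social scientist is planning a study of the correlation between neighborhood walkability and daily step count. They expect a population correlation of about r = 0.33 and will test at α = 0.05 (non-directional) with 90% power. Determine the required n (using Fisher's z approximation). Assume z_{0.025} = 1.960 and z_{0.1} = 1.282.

n = 93

Fisher's z: C = ½·ln((1+r)/(1−r)) = ½·ln(1.9851) = 0.3428.
n = ((z_{α/2} + z_β)/C)² + 3.
(1.960 + 1.282) / 0.3428 = 3.242 / 0.3428 = 9.457.
n = 9.457² + 3 = 89.44 + 3 = 92.4.
Round up.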